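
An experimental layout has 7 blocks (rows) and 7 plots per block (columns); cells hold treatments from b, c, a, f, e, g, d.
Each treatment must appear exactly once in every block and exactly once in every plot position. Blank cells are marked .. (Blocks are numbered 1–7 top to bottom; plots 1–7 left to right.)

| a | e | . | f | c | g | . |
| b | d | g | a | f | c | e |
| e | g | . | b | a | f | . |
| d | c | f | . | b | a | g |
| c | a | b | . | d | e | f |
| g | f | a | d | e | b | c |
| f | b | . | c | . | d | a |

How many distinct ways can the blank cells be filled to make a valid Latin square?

1

Block 1, plot 3: eliminating its block and plot leaves {d}.
Block 1, plot 7: eliminating its block and plot leaves {b, d}.
Block 3, plot 3: eliminating its block and plot leaves {c, d}.
Block 3, plot 7: eliminating its block and plot leaves {d}.
Block 4, plot 4: eliminating its block and plot leaves {e}.
Block 5, plot 4: eliminating its block and plot leaves {g}.
Block 7, plot 3: eliminating its block and plot leaves {e}.
Block 7, plot 5: eliminating its block and plot leaves {g}.
Only one assignment across all blanks avoids any block or plot repeat, giving 1 completion.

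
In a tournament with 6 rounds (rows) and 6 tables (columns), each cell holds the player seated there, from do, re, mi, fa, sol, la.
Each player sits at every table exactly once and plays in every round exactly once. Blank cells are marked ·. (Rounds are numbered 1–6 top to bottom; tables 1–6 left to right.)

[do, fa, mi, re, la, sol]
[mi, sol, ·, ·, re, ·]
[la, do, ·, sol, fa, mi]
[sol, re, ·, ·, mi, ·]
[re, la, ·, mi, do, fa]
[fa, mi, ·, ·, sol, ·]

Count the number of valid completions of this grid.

4

Round 2, table 3: eliminating its round and table leaves {do, fa, la}.
Round 2, table 4: eliminating its round and table leaves {do, fa, la}.
Round 2, table 6: eliminating its round and table leaves {do, la}.
Round 3, table 3: eliminating its round and table leaves {re}.
Round 4, table 3: eliminating its round and table leaves {do, fa, la}.
Round 4, table 4: eliminating its round and table leaves {do, fa, la}.
Round 4, table 6: eliminating its round and table leaves {do, la}.
Round 5, table 3: eliminating its round and table leaves {sol}.
Round 6, table 3: eliminating its round and table leaves {do, re, la}.
Round 6, table 4: eliminating its round and table leaves {do, la}.
Round 6, table 6: eliminating its round and table leaves {do, re, la}.
Enumerating the assignments across these blanks that avoid any round or table repeat gives 4 completions.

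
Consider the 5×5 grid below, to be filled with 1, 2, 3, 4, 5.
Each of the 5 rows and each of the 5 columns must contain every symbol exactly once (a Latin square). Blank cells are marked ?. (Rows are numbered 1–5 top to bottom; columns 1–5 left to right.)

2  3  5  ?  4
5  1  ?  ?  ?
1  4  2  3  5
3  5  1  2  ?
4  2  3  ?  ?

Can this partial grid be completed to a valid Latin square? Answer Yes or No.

No

Row 4, column 5: row 4 together with column 5 already contain {1, 2, 3, 4, 5} — every symbol — so nothing can go there. The grid has no valid completion.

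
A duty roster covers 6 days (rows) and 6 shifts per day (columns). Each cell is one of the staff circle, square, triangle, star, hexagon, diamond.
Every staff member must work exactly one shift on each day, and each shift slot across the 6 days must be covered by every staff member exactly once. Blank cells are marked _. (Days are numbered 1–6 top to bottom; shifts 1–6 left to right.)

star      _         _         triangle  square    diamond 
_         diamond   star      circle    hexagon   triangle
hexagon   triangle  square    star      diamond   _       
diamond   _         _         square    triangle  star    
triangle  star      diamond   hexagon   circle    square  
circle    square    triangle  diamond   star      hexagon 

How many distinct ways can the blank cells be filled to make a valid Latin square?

2

Day 1, shift 2: eliminating its day and shift leaves {circle, hexagon}.
Day 1, shift 3: eliminating its day and shift leaves {circle, hexagon}.
Day 2, shift 1: eliminating its day and shift leaves {square}.
Day 3, shift 6: eliminating its day and shift leaves {circle}.
Day 4, shift 2: eliminating its day and shift leaves {circle, hexagon}.
Day 4, shift 3: eliminating its day and shift leaves {circle, hexagon}.
Enumerating the assignments across these blanks that avoid any day or shift repeat gives 2 completions.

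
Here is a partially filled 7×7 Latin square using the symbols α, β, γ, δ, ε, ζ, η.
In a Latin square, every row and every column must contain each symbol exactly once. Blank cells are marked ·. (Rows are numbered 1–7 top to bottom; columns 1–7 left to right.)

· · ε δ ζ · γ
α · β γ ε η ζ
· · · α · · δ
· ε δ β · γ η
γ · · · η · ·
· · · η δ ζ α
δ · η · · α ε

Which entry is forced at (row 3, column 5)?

γ

Row 1, column 6: row 1 has {γ, δ, ε, ζ} and column 6 has {α, γ, ζ, η}, leaving only β.
Row 1, column 1: row 1 has {β, γ, δ, ε, ζ} and column 1 has {α, γ, δ}, leaving only η.
Row 1, column 2: row 1 has {β, γ, δ, ε, ζ, η} and column 2 has {ε}, leaving only α.
Row 2, column 2: row 2 has {α, β, γ, ε, ζ, η} and column 2 has {α, ε}, leaving only δ.
Row 3, column 6: row 3 has {α, δ} and column 6 has {α, β, γ, ζ, η}, leaving only ε.
Row 4, column 1: row 4 has {β, γ, δ, ε, η} and column 1 has {α, γ, δ, η}, leaving only ζ.
Row 3, column 1: row 3 has {α, δ, ε} and column 1 has {α, γ, δ, ζ, η}, leaving only β.
Row 3 already has {α, β, δ, ε} and column 5 already has {δ, ε, ζ, η}, so row 3, column 5 must be γ.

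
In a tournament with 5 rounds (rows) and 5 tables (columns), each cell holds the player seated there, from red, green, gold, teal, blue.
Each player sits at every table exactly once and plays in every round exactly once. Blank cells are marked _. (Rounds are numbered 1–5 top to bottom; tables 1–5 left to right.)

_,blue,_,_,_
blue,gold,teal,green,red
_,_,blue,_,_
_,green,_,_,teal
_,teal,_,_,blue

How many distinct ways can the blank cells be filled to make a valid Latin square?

Round 1, table 1: eliminating its round and table leaves {red, green, gold, teal}.
Round 1, table 3: eliminating its round and table leaves {red, green, gold}.
Round 1, table 4: eliminating its round and table leaves {red, gold, teal}.
Round 1, table 5: eliminating its round and table leaves {green, gold}.
Round 3, table 1: eliminating its round and table leaves {red, green, gold, teal}.
Round 3, table 2: eliminating its round and table leaves {red}.
Round 3, table 4: eliminating its round and table leaves {red, gold, teal}.
Round 3, table 5: eliminating its round and table leaves {green, gold}.
Round 4, table 1: eliminating its round and table leaves {red, gold}.
Round 4, table 3: eliminating its round and table leaves {red, gold}.
Round 4, table 4: eliminating its round and table leaves {red, gold, blue}.
Round 5, table 1: eliminating its round and table leaves {red, green, gold}.
Round 5, table 3: eliminating its round and table leaves {red, green, gold}.
Round 5, table 4: eliminating its round and table leaves {red, gold}.
Enumerating the assignments across these blanks that avoid any round or table repeat gives 5 completions.

5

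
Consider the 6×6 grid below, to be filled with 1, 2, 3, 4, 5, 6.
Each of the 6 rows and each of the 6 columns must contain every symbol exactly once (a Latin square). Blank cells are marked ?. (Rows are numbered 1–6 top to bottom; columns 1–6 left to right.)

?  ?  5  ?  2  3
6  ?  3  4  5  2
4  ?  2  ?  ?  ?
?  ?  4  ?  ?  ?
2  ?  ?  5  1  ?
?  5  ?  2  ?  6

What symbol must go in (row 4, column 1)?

5

Row 1, column 1: row 1 has {2, 3, 5} and column 1 has {2, 4, 6}, leaving only 1.
Row 1, column 4: row 1 has {1, 2, 3, 5} and column 4 has {2, 4, 5}, leaving only 6.
Row 1, column 2: row 1 has {1, 2, 3, 5, 6} and column 2 has {5}, leaving only 4.
Row 2, column 2: row 2 has {2, 3, 4, 5, 6} and column 2 has {4, 5}, leaving only 1.
Row 5, column 3: row 5 has {1, 2, 5} and column 3 has {2, 3, 4, 5}, leaving only 6.
Row 5, column 2: row 5 has {1, 2, 5, 6} and column 2 has {1, 4, 5}, leaving only 3.
Row 3, column 2: row 3 has {2, 4} and column 2 has {1, 3, 4, 5}, leaving only 6.
Row 3, column 5: row 3 has {2, 4, 6} and column 5 has {1, 2, 5}, leaving only 3.
Row 3, column 4: row 3 has {2, 3, 4, 6} and column 4 has {2, 4, 5, 6}, leaving only 1.
Row 3, column 6: row 3 has {1, 2, 3, 4, 6} and column 6 has {2, 3, 6}, leaving only 5.
Row 4, column 2: row 4 has {4} and column 2 has {1, 3, 4, 5, 6}, leaving only 2.
Row 4, column 4: row 4 has {2, 4} and column 4 has {1, 2, 4, 5, 6}, leaving only 3.
Row 4 already has {2, 3, 4} and column 1 already has {1, 2, 4, 6}, so row 4, column 1 must be 5.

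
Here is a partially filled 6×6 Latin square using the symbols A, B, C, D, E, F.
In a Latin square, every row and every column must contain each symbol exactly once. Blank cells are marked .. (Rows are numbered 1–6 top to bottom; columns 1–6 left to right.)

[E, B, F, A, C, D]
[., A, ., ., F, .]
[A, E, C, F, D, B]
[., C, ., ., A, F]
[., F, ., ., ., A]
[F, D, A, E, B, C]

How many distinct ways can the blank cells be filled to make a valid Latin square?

4

Row 2, column 1: eliminating its row and column leaves {B, C, D}.
Row 2, column 3: eliminating its row and column leaves {B, D, E}.
Row 2, column 4: eliminating its row and column leaves {B, C, D}.
Row 2, column 6: eliminating its row and column leaves {E}.
Row 4, column 1: eliminating its row and column leaves {B, D}.
Row 4, column 3: eliminating its row and column leaves {B, D, E}.
Row 4, column 4: eliminating its row and column leaves {B, D}.
Row 5, column 1: eliminating its row and column leaves {B, C, D}.
Row 5, column 3: eliminating its row and column leaves {B, D, E}.
Row 5, column 4: eliminating its row and column leaves {B, C, D}.
Row 5, column 5: eliminating its row and column leaves {E}.
Enumerating the assignments across these blanks that avoid any row or column repeat gives 4 completions.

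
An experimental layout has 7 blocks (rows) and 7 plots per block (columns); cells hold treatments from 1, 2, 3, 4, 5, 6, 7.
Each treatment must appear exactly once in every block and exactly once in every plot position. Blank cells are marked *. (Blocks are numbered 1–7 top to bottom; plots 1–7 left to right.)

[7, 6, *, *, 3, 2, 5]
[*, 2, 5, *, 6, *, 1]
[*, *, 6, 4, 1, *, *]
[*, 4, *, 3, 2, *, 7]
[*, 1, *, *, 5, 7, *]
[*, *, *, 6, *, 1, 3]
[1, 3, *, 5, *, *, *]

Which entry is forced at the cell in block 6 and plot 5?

Block 1, plot 4: block 1 has {2, 3, 5, 6, 7} and plot 4 has {3, 4, 5, 6}, leaving only 1.
Block 1, plot 3: block 1 has {1, 2, 3, 5, 6, 7} and plot 3 has {5, 6}, leaving only 4.
Block 2, plot 4: block 2 has {1, 2, 5, 6} and plot 4 has {1, 3, 4, 5, 6}, leaving only 7.
Block 3, plot 7: block 3 has {1, 4, 6} and plot 7 has {1, 3, 5, 7}, leaving only 2.
Block 4, plot 3: block 4 has {2, 3, 4, 7} and plot 3 has {4, 5, 6}, leaving only 1.
Block 5, plot 4: block 5 has {1, 5, 7} and plot 4 has {1, 3, 4, 5, 6, 7}, leaving only 2.
Block 5, plot 3: block 5 has {1, 2, 5, 7} and plot 3 has {1, 4, 5, 6}, leaving only 3.
Block 6, plot 5 is narrowed to {4, 7}.
If it were 7, then block 5, plot 1 would be left with no valid symbol.
So block 6, plot 5 must be 4.

4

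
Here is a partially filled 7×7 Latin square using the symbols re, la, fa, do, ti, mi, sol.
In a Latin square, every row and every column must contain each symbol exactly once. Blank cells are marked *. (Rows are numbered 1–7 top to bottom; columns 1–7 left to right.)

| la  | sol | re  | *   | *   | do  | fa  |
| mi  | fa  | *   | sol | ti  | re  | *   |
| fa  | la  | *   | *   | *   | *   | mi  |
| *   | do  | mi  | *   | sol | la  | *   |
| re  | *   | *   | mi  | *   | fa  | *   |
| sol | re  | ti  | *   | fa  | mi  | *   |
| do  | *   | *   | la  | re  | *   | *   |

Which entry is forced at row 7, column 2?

mi

Row 1, column 4: row 1 has {re, la, fa, do, sol} and column 4 has {la, mi, sol}, leaving only ti.
Row 1, column 5: row 1 has {re, la, fa, do, ti, sol} and column 5 has {re, fa, ti, sol}, leaving only mi.
Row 3, column 5: row 3 has {la, fa, mi} and column 5 has {re, fa, ti, mi, sol}, leaving only do.
Row 3, column 3: row 3 has {la, fa, do, mi} and column 3 has {re, ti, mi}, leaving only sol.
Row 3, column 4: row 3 has {la, fa, do, mi, sol} and column 4 has {la, ti, mi, sol}, leaving only re.
Row 3, column 6: row 3 has {re, la, fa, do, mi, sol} and column 6 has {re, la, fa, do, mi}, leaving only ti.
Row 4, column 1: row 4 has {la, do, mi, sol} and column 1 has {re, la, fa, do, mi, sol}, leaving only ti.
Row 4, column 4: row 4 has {la, do, ti, mi, sol} and column 4 has {re, la, ti, mi, sol}, leaving only fa.
Row 4, column 7: row 4 has {la, fa, do, ti, mi, sol} and column 7 has {fa, mi}, leaving only re.
Row 5, column 2: row 5 has {re, fa, mi} and column 2 has {re, la, fa, do, sol}, leaving only ti.
Row 7 already has {re, la, do} and column 2 already has {re, la, fa, do, ti, sol}, so row 7, column 2 must be mi.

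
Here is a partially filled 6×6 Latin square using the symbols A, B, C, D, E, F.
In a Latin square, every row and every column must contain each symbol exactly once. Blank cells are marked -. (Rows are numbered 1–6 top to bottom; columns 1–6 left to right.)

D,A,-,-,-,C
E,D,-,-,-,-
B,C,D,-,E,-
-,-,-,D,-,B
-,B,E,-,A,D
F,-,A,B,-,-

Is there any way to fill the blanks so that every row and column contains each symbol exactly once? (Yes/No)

No

Row 5, column 1: row 5 has {A, B, D, E} and column 1 has {B, D, E, F}, so it must be C.
Row 4, column 1: row 4 has {B, D} and column 1 has {B, C, D, E, F}, so it must be A.
Row 5, column 4: row 5 has {A, B, C, D, E} and column 4 has {B, D}, so it must be F.
Row 1, column 4: row 1 has {A, C, D} and column 4 has {B, D, F}, so it must be E.
Row 3, column 4: row 3 has {B, C, D, E} and column 4 has {B, D, E, F}, so it must be A.
Row 2, column 4: row 2 has {D, E} and column 4 has {A, B, D, E, F}, so it must be C.
Row 3, column 6: row 3 has {A, B, C, D, E} and column 6 has {B, C, D}, so it must be F.
Row 2, column 6: row 2 has {C, D, E} and column 6 has {B, C, D, F}, so it must be A.
Row 6, column 2: row 6 has {A, B, F} and column 2 has {A, B, C, D}, so it must be E.
Now row 6, column 6: row 6 together with column 6 already contain {A, B, C, D, E, F} — every symbol — so nothing can go there. The grid has no valid completion.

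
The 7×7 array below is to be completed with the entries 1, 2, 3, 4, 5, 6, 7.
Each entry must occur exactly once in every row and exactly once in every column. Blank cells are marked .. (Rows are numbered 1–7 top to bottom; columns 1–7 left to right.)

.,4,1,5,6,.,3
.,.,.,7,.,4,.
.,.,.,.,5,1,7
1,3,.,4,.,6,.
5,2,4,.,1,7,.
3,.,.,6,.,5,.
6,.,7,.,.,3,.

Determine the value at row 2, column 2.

Row 1, column 6: row 1 has {1, 3, 4, 5, 6} and column 6 has {1, 3, 4, 5, 6, 7}, leaving only 2.
Row 1, column 1: row 1 has {1, 2, 3, 4, 5, 6} and column 1 has {1, 3, 5, 6}, leaving only 7.
Row 2, column 1: row 2 has {4, 7} and column 1 has {1, 3, 5, 6, 7}, leaving only 2.
Row 2, column 5: row 2 has {2, 4, 7} and column 5 has {1, 5, 6}, leaving only 3.
Row 3, column 1: row 3 has {1, 5, 7} and column 1 has {1, 2, 3, 5, 6, 7}, leaving only 4.
Row 3, column 2: row 3 has {1, 4, 5, 7} and column 2 has {2, 3, 4}, leaving only 6.
Row 5, column 4: row 5 has {1, 2, 4, 5, 7} and column 4 has {4, 5, 6, 7}, leaving only 3.
Row 3, column 4: row 3 has {1, 4, 5, 6, 7} and column 4 has {3, 4, 5, 6, 7}, leaving only 2.
Row 3, column 3: row 3 has {1, 2, 4, 5, 6, 7} and column 3 has {1, 4, 7}, leaving only 3.
Row 5, column 7: row 5 has {1, 2, 3, 4, 5, 7} and column 7 has {3, 7}, leaving only 6.
Row 6, column 3: row 6 has {3, 5, 6} and column 3 has {1, 3, 4, 7}, leaving only 2.
Row 4, column 3: row 4 has {1, 3, 4, 6} and column 3 has {1, 2, 3, 4, 7}, leaving only 5.
Row 2, column 3: row 2 has {2, 3, 4, 7} and column 3 has {1, 2, 3, 4, 5, 7}, leaving only 6.
Row 4, column 7: row 4 has {1, 3, 4, 5, 6} and column 7 has {3, 6, 7}, leaving only 2.
Row 4, column 5: row 4 has {1, 2, 3, 4, 5, 6} and column 5 has {1, 3, 5, 6}, leaving only 7.
Row 6, column 5: row 6 has {2, 3, 5, 6} and column 5 has {1, 3, 5, 6, 7}, leaving only 4.
Row 6, column 7: row 6 has {2, 3, 4, 5, 6} and column 7 has {2, 3, 6, 7}, leaving only 1.
Row 2, column 7: row 2 has {2, 3, 4, 6, 7} and column 7 has {1, 2, 3, 6, 7}, leaving only 5.
Row 2 already has {2, 3, 4, 5, 6, 7} and column 2 already has {2, 3, 4, 6}, so row 2, column 2 must be 1.

1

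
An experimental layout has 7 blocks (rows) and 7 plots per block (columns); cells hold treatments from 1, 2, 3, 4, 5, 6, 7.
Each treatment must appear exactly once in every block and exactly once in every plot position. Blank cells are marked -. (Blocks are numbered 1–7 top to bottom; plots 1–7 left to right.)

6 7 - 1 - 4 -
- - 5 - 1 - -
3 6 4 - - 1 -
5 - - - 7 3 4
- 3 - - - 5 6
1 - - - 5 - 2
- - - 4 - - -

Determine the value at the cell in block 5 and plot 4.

Block 3, plot 5: block 3 has {1, 3, 4, 6} and plot 5 has {1, 5, 7}, leaving only 2.
Block 1, plot 5: block 1 has {1, 4, 6, 7} and plot 5 has {1, 2, 5, 7}, leaving only 3.
Block 1, plot 3: block 1 has {1, 3, 4, 6, 7} and plot 3 has {4, 5}, leaving only 2.
Block 1, plot 7: block 1 has {1, 2, 3, 4, 6, 7} and plot 7 has {2, 4, 6}, leaving only 5.
Block 3, plot 7: block 3 has {1, 2, 3, 4, 6} and plot 7 has {2, 4, 5, 6}, leaving only 7.
Block 2, plot 7: block 2 has {1, 5} and plot 7 has {2, 4, 5, 6, 7}, leaving only 3.
Block 3, plot 4: block 3 has {1, 2, 3, 4, 6, 7} and plot 4 has {1, 4}, leaving only 5.
Block 5, plot 5: block 5 has {3, 5, 6} and plot 5 has {1, 2, 3, 5, 7}, leaving only 4.
Block 6, plot 2: block 6 has {1, 2, 5} and plot 2 has {3, 6, 7}, leaving only 4.
Block 2, plot 2: block 2 has {1, 3, 5} and plot 2 has {3, 4, 6, 7}, leaving only 2.
Block 4, plot 2: block 4 has {3, 4, 5, 7} and plot 2 has {2, 3, 4, 6, 7}, leaving only 1.
Block 4, plot 3: block 4 has {1, 3, 4, 5, 7} and plot 3 has {2, 4, 5}, leaving only 6.
Block 4, plot 4: block 4 has {1, 3, 4, 5, 6, 7} and plot 4 has {1, 4, 5}, leaving only 2.
Block 5 already has {3, 4, 5, 6} and plot 4 already has {1, 2, 4, 5}, so block 5, plot 4 must be 7.

7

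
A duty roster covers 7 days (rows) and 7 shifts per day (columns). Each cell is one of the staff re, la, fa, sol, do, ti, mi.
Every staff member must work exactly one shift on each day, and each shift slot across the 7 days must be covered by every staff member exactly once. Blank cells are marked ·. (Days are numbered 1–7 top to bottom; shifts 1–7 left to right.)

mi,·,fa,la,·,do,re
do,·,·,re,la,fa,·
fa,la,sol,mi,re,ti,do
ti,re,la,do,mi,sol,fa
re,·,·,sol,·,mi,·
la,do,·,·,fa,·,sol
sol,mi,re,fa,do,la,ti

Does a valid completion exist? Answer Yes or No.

No day or shift among the givens repeats a symbol, and propagating forced cells runs into no contradiction.
One valid completion exists (for instance, mi ti fa la sol do re / do sol ti re la fa mi / fa la sol mi re ti do / ti re la do mi sol fa / re fa do sol ti mi la / la do mi ti fa re sol / sol mi re fa do la ti).

Yes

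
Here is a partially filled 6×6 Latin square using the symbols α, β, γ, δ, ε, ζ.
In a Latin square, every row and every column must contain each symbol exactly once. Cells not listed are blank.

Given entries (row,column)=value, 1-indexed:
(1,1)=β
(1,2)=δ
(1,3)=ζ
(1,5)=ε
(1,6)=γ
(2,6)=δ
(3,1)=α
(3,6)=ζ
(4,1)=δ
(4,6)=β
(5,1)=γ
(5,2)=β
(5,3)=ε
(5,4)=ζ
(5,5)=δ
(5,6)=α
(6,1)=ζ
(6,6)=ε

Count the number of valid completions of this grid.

Row 1, column 4: eliminating its row and column leaves {α}.
Row 2, column 1: eliminating its row and column leaves {ε}.
Row 2, column 2: eliminating its row and column leaves {α, γ, ε, ζ}.
Row 2, column 3: eliminating its row and column leaves {α, β, γ}.
Row 2, column 4: eliminating its row and column leaves {α, β, γ, ε}.
Row 2, column 5: eliminating its row and column leaves {α, β, γ, ζ}.
Row 3, column 2: eliminating its row and column leaves {γ, ε}.
Row 3, column 3: eliminating its row and column leaves {β, γ, δ}.
Row 3, column 4: eliminating its row and column leaves {β, γ, δ, ε}.
Row 3, column 5: eliminating its row and column leaves {β, γ}.
Row 4, column 2: eliminating its row and column leaves {α, γ, ε, ζ}.
Row 4, column 3: eliminating its row and column leaves {α, γ}.
Row 4, column 4: eliminating its row and column leaves {α, γ, ε}.
Row 4, column 5: eliminating its row and column leaves {α, γ, ζ}.
Row 6, column 2: eliminating its row and column leaves {α, γ}.
Row 6, column 3: eliminating its row and column leaves {α, β, γ, δ}.
Row 6, column 4: eliminating its row and column leaves {α, β, γ, δ}.
Row 6, column 5: eliminating its row and column leaves {α, β, γ}.
Enumerating the assignments across these blanks that avoid any row or column repeat gives 14 completions.

14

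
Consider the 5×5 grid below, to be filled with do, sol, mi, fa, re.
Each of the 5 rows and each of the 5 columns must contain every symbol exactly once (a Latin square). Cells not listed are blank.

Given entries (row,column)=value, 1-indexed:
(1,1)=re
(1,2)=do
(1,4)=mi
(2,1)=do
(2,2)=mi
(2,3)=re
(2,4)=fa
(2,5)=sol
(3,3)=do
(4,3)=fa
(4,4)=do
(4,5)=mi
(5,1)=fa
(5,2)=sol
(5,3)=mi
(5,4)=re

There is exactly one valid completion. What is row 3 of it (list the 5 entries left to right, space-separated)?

Row 3, column 4: row 3 has {do} and column 4 has {do, mi, fa, re}, leaving only sol.
Row 3, column 1: row 3 has {do, sol} and column 1 has {do, fa, re}, leaving only mi.
Row 1, column 3: row 1 has {do, mi, re} and column 3 has {do, mi, fa, re}, leaving only sol.
Row 1, column 5: row 1 has {do, sol, mi, re} and column 5 has {sol, mi}, leaving only fa.
Row 3, column 5: row 3 has {do, sol, mi} and column 5 has {sol, mi, fa}, leaving only re.
Row 3, column 2: row 3 has {do, sol, mi, re} and column 2 has {do, sol, mi}, leaving only fa.
So row 3 reads: mi fa do sol re.

mi fa do sol re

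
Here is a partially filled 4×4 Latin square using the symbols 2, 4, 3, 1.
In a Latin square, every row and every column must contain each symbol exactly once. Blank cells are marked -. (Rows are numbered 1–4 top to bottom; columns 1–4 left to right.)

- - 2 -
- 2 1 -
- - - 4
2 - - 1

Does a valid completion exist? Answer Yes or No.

No

Row 1, column 4: row 1 has {2} and column 4 has {4, 1}, so it must be 3.
Now row 2, column 4: row 2 together with column 4 already contain {2, 4, 3, 1} — every symbol — so nothing can go there. The grid has no valid completion.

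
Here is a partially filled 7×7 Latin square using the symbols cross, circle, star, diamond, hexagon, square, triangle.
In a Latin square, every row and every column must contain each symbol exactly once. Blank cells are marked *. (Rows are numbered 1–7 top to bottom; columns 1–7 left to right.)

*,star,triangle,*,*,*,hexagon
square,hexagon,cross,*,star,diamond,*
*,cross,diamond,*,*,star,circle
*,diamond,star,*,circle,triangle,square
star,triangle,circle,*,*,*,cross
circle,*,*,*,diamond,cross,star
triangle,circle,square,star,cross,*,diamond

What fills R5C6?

Row 1, column 5: row 1 has {star, hexagon, triangle} and column 5 has {cross, circle, star, diamond}, leaving only square.
Row 1, column 6: row 1 has {star, hexagon, square, triangle} and column 6 has {cross, star, diamond, triangle}, leaving only circle.
Row 2, column 7: row 2 has {cross, star, diamond, hexagon, square} and column 7 has {cross, circle, star, diamond, hexagon, square}, leaving only triangle.
Row 2, column 4: row 2 has {cross, star, diamond, hexagon, square, triangle} and column 4 has {star}, leaving only circle.
Row 3, column 1: row 3 has {cross, circle, star, diamond} and column 1 has {circle, star, square, triangle}, leaving only hexagon.
Row 3, column 5: row 3 has {cross, circle, star, diamond, hexagon} and column 5 has {cross, circle, star, diamond, square}, leaving only triangle.
Row 3, column 4: row 3 has {cross, circle, star, diamond, hexagon, triangle} and column 4 has {circle, star}, leaving only square.
Row 4, column 1: row 4 has {circle, star, diamond, square, triangle} and column 1 has {circle, star, hexagon, square, triangle}, leaving only cross.
Row 1, column 1: row 1 has {circle, star, hexagon, square, triangle} and column 1 has {cross, circle, star, hexagon, square, triangle}, leaving only diamond.
Row 1, column 4: row 1 has {circle, star, diamond, hexagon, square, triangle} and column 4 has {circle, star, square}, leaving only cross.
Row 4, column 4: row 4 has {cross, circle, star, diamond, square, triangle} and column 4 has {cross, circle, star, square}, leaving only hexagon.
Row 5, column 4: row 5 has {cross, circle, star, triangle} and column 4 has {cross, circle, star, hexagon, square}, leaving only diamond.
Row 5, column 5: row 5 has {cross, circle, star, diamond, triangle} and column 5 has {cross, circle, star, diamond, square, triangle}, leaving only hexagon.
Row 5 already has {cross, circle, star, diamond, hexagon, triangle} and column 6 already has {cross, circle, star, diamond, triangle}, so row 5, column 6 must be square.

square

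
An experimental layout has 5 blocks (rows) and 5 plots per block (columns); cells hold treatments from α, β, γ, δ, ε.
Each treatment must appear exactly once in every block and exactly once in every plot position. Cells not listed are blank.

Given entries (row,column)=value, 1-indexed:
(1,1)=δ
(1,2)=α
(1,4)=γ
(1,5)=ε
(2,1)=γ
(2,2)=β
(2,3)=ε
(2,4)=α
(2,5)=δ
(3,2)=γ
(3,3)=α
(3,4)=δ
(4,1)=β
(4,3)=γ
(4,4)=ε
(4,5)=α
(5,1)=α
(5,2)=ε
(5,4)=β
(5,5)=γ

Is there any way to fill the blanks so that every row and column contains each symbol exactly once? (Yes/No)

No block or plot among the givens repeats a symbol, and propagating forced cells runs into no contradiction.
One valid completion exists (for instance, δ α β γ ε / γ β ε α δ / ε γ α δ β / β δ γ ε α / α ε δ β γ).

Yes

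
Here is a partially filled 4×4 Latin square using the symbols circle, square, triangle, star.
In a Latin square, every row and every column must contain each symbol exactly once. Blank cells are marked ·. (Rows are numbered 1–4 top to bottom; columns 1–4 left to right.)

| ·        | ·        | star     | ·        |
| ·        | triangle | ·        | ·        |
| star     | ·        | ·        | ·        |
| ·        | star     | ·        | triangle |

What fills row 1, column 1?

Row 1, column 1 is narrowed to {circle, square, triangle}.
If it were circle, then row 1, column 4 would be left with no valid symbol.
If it were square, then row 1, column 4 would be left with no valid symbol.
So row 1, column 1 must be triangle.

triangle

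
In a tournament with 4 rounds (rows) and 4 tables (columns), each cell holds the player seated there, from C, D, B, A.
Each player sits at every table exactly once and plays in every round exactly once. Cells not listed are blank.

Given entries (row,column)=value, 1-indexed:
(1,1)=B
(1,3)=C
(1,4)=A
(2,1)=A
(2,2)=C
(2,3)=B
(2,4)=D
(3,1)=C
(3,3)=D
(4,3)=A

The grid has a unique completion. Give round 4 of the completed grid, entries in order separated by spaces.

Round 4, table 1: round 4 has {A} and table 1 has {C, B, A}, leaving only D.
Round 4, table 2: round 4 has {D, A} and table 2 has {C}, leaving only B.
Round 4, table 4: round 4 has {D, B, A} and table 4 has {D, A}, leaving only C.
So round 4 reads: D B A C.

D B A C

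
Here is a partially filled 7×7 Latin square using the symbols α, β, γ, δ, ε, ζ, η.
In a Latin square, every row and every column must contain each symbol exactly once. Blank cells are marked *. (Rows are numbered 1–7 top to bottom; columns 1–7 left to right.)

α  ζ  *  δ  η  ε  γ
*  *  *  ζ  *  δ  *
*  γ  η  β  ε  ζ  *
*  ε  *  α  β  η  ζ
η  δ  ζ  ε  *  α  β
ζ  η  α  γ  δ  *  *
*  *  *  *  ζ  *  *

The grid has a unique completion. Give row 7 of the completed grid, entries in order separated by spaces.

Row 7, column 4: row 7 has {ζ} and column 4 has {α, β, γ, δ, ε, ζ}, leaving only η.
Row 1, column 3: row 1 has {α, γ, δ, ε, ζ, η} and column 3 has {α, ζ, η}, leaving only β.
Row 3, column 1: row 3 has {β, γ, ε, ζ, η} and column 1 has {α, ζ, η}, leaving only δ.
Row 3, column 7: row 3 has {β, γ, δ, ε, ζ, η} and column 7 has {β, γ, ζ}, leaving only α.
Row 4, column 1: row 4 has {α, β, ε, ζ, η} and column 1 has {α, δ, ζ, η}, leaving only γ.
Row 4, column 3: row 4 has {α, β, γ, ε, ζ, η} and column 3 has {α, β, ζ, η}, leaving only δ.
Row 5, column 5: row 5 has {α, β, δ, ε, ζ, η} and column 5 has {β, δ, ε, ζ, η}, leaving only γ.
Row 2, column 5: row 2 has {δ, ζ} and column 5 has {β, γ, δ, ε, ζ, η}, leaving only α.
Row 2, column 2: row 2 has {α, δ, ζ} and column 2 has {γ, δ, ε, ζ, η}, leaving only β.
Row 7, column 2: row 7 has {ζ, η} and column 2 has {β, γ, δ, ε, ζ, η}, leaving only α.
Row 2, column 1: row 2 has {α, β, δ, ζ} and column 1 has {α, γ, δ, ζ, η}, leaving only ε.
Row 7, column 1: row 7 has {α, ζ, η} and column 1 has {α, γ, δ, ε, ζ, η}, leaving only β.
Row 7, column 6: row 7 has {α, β, ζ, η} and column 6 has {α, δ, ε, ζ, η}, leaving only γ.
Row 7, column 3: row 7 has {α, β, γ, ζ, η} and column 3 has {α, β, δ, ζ, η}, leaving only ε.
Row 7, column 7: row 7 has {α, β, γ, ε, ζ, η} and column 7 has {α, β, γ, ζ}, leaving only δ.
So row 7 reads: β α ε η ζ γ δ.

β α ε η ζ γ δ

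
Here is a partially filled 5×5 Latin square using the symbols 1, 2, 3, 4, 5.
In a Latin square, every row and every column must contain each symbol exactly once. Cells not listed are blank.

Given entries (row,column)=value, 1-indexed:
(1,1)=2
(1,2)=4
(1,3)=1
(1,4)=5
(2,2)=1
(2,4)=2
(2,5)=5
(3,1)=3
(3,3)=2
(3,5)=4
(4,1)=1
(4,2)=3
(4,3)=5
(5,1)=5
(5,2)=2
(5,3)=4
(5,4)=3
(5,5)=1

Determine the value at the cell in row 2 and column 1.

Row 2 already has {1, 2, 5} and column 1 already has {1, 2, 3, 5}, so row 2, column 1 must be 4.

4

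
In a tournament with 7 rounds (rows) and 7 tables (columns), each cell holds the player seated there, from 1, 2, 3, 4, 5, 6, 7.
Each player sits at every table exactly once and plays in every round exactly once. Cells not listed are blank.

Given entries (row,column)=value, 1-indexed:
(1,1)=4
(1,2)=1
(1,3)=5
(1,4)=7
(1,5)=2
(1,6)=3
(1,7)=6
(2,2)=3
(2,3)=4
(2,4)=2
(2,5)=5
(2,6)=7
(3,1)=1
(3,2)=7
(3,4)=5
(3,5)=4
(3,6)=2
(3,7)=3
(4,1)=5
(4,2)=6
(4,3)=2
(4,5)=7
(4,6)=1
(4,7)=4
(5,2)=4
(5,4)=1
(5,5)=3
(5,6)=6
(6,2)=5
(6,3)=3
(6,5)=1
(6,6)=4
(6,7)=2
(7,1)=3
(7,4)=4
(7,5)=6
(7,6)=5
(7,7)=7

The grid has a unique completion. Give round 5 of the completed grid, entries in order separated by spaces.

2 4 7 1 3 6 5

Round 5, table 3: round 5 has {1, 3, 4, 6} and table 3 has {2, 3, 4, 5}, leaving only 7.
Round 5, table 1: round 5 has {1, 3, 4, 6, 7} and table 1 has {1, 3, 4, 5}, leaving only 2.
Round 5, table 7: round 5 has {1, 2, 3, 4, 6, 7} and table 7 has {2, 3, 4, 6, 7}, leaving only 5.
So round 5 reads: 2 4 7 1 3 6 5.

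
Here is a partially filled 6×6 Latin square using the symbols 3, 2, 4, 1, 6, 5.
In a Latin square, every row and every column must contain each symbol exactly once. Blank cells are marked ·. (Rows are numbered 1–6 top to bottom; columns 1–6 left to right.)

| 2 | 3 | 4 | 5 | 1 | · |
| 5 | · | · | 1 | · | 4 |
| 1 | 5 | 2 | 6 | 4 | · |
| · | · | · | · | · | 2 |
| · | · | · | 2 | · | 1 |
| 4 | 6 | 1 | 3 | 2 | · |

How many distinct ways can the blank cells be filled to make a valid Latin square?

Row 1, column 6: eliminating its row and column leaves {6}.
Row 2, column 2: eliminating its row and column leaves {2}.
Row 2, column 3: eliminating its row and column leaves {3, 6}.
Row 2, column 5: eliminating its row and column leaves {3, 6}.
Row 3, column 6: eliminating its row and column leaves {3}.
Row 4, column 1: eliminating its row and column leaves {3, 6}.
Row 4, column 2: eliminating its row and column leaves {4, 1}.
Row 4, column 3: eliminating its row and column leaves {3, 6, 5}.
Row 4, column 4: eliminating its row and column leaves {4}.
Row 4, column 5: eliminating its row and column leaves {3, 6, 5}.
Row 5, column 1: eliminating its row and column leaves {3, 6}.
Row 5, column 2: eliminating its row and column leaves {4}.
Row 5, column 3: eliminating its row and column leaves {3, 6, 5}.
Row 5, column 5: eliminating its row and column leaves {3, 6, 5}.
Row 6, column 6: eliminating its row and column leaves {5}.
Enumerating the assignments across these blanks that avoid any row or column repeat gives 4 completions.

4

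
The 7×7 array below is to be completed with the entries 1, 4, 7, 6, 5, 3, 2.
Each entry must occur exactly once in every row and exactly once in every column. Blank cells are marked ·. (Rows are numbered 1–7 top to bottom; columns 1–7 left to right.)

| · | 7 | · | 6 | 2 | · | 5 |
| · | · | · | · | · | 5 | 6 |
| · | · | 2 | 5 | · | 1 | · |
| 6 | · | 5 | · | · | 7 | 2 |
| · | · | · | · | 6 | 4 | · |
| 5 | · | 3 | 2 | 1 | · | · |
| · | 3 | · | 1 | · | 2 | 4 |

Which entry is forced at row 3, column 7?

Row 1, column 6: row 1 has {7, 6, 5, 2} and column 6 has {1, 4, 7, 5, 2}, leaving only 3.
Row 6, column 6: row 6 has {1, 5, 3, 2} and column 6 has {1, 4, 7, 5, 3, 2}, leaving only 6.
Row 6, column 2: row 6 has {1, 6, 5, 3, 2} and column 2 has {7, 3}, leaving only 4.
Row 3, column 2: row 3 has {1, 5, 2} and column 2 has {4, 7, 3}, leaving only 6.
Row 4, column 2: row 4 has {7, 6, 5, 2} and column 2 has {4, 7, 6, 3}, leaving only 1.
Row 2, column 2: row 2 has {6, 5} and column 2 has {1, 4, 7, 6, 3}, leaving only 2.
Row 5, column 2: row 5 has {4, 6} and column 2 has {1, 4, 7, 6, 3, 2}, leaving only 5.
Row 6, column 7: row 6 has {1, 4, 6, 5, 3, 2} and column 7 has {4, 6, 5, 2}, leaving only 7.
Row 3 already has {1, 6, 5, 2} and column 7 already has {4, 7, 6, 5, 2}, so row 3, column 7 must be 3.

3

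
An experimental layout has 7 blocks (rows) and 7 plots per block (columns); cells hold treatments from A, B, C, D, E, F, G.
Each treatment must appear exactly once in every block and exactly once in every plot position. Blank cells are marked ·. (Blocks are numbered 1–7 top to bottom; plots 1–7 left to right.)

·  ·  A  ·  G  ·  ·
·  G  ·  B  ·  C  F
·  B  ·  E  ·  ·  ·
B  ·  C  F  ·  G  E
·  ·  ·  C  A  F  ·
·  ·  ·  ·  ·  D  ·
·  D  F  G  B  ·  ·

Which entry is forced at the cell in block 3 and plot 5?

Block 1, plot 4: block 1 has {A, G} and plot 4 has {B, C, E, F, G}, leaving only D.
Block 3, plot 6: block 3 has {B, E} and plot 6 has {C, D, F, G}, leaving only A.
Block 4, plot 2: block 4 has {B, C, E, F, G} and plot 2 has {B, D, G}, leaving only A.
Block 4, plot 5: block 4 has {A, B, C, E, F, G} and plot 5 has {A, B, G}, leaving only D.
Block 2, plot 5: block 2 has {B, C, F, G} and plot 5 has {A, B, D, G}, leaving only E.
Block 2, plot 3: block 2 has {B, C, E, F, G} and plot 3 has {A, C, F}, leaving only D.
Block 2, plot 1: block 2 has {B, C, D, E, F, G} and plot 1 has {B}, leaving only A.
Block 3, plot 3: block 3 has {A, B, E} and plot 3 has {A, C, D, F}, leaving only G.
Block 5, plot 2: block 5 has {A, C, F} and plot 2 has {A, B, D, G}, leaving only E.
Block 5, plot 3: block 5 has {A, C, E, F} and plot 3 has {A, C, D, F, G}, leaving only B.
Block 6, plot 3: block 6 has {D} and plot 3 has {A, B, C, D, F, G}, leaving only E.
Block 6, plot 4: block 6 has {D, E} and plot 4 has {B, C, D, E, F, G}, leaving only A.
Block 7, plot 6: block 7 has {B, D, F, G} and plot 6 has {A, C, D, F, G}, leaving only E.
Block 1, plot 6: block 1 has {A, D, G} and plot 6 has {A, C, D, E, F, G}, leaving only B.
Block 1, plot 7: block 1 has {A, B, D, G} and plot 7 has {E, F}, leaving only C.
Block 1, plot 2: block 1 has {A, B, C, D, G} and plot 2 has {A, B, D, E, G}, leaving only F.
Block 1, plot 1: block 1 has {A, B, C, D, F, G} and plot 1 has {A, B}, leaving only E.
Block 3, plot 7: block 3 has {A, B, E, G} and plot 7 has {C, E, F}, leaving only D.
Block 5, plot 7: block 5 has {A, B, C, E, F} and plot 7 has {C, D, E, F}, leaving only G.
Block 5, plot 1: block 5 has {A, B, C, E, F, G} and plot 1 has {A, B, E}, leaving only D.
Block 6, plot 2: block 6 has {A, D, E} and plot 2 has {A, B, D, E, F, G}, leaving only C.
Block 6, plot 5: block 6 has {A, C, D, E} and plot 5 has {A, B, D, E, G}, leaving only F.
Block 3 already has {A, B, D, E, G} and plot 5 already has {A, B, D, E, F, G}, so block 3, plot 5 must be C.

C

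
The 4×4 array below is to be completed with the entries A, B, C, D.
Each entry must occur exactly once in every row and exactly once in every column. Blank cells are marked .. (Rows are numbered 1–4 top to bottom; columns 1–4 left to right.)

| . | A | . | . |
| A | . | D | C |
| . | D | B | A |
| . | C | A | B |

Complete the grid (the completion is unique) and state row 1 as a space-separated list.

B A C D

Row 1, column 3: row 1 has {A} and column 3 has {A, B, D}, leaving only C.
Row 1, column 4: row 1 has {A, C} and column 4 has {A, B, C}, leaving only D.
Row 1, column 1: row 1 has {A, C, D} and column 1 has {A}, leaving only B.
So row 1 reads: B A C D.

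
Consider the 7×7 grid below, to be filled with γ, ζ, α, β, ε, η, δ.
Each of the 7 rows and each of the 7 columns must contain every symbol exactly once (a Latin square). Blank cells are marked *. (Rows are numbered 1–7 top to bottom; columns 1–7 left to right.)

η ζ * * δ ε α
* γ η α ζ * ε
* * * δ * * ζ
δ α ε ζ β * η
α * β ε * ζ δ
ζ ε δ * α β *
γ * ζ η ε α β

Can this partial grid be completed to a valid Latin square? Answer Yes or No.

Row 1, column 3: row 1 has {ζ, α, ε, η, δ} and column 3 has {ζ, β, ε, η, δ}, so it must be γ.
Row 1, column 4: row 1 has {γ, ζ, α, ε, η, δ} and column 4 has {ζ, α, ε, η, δ}, so it must be β.
Row 2, column 1: row 2 has {γ, ζ, α, ε, η} and column 1 has {γ, ζ, α, η, δ}, so it must be β.
Row 2, column 6: row 2 has {γ, ζ, α, β, ε, η} and column 6 has {ζ, α, β, ε}, so it must be δ.
Row 3, column 1: row 3 has {ζ, δ} and column 1 has {γ, ζ, α, β, η, δ}, so it must be ε.
Row 3, column 3: row 3 has {ζ, ε, δ} and column 3 has {γ, ζ, β, ε, η, δ}, so it must be α.
Row 4, column 6: row 4 has {ζ, α, β, ε, η, δ} and column 6 has {ζ, α, β, ε, δ}, so it must be γ.
Row 3, column 6: row 3 has {ζ, α, ε, δ} and column 6 has {γ, ζ, α, β, ε, δ}, so it must be η.
Row 3, column 2: row 3 has {ζ, α, ε, η, δ} and column 2 has {γ, ζ, α, ε}, so it must be β.
Row 3, column 5: row 3 has {ζ, α, β, ε, η, δ} and column 5 has {ζ, α, β, ε, δ}, so it must be γ.
Row 5, column 2: row 5 has {ζ, α, β, ε, δ} and column 2 has {γ, ζ, α, β, ε}, so it must be η.
Now row 5, column 5: row 5 together with column 5 already contain {γ, ζ, α, β, ε, η, δ} — every symbol — so nothing can go there. The grid has no valid completion.

No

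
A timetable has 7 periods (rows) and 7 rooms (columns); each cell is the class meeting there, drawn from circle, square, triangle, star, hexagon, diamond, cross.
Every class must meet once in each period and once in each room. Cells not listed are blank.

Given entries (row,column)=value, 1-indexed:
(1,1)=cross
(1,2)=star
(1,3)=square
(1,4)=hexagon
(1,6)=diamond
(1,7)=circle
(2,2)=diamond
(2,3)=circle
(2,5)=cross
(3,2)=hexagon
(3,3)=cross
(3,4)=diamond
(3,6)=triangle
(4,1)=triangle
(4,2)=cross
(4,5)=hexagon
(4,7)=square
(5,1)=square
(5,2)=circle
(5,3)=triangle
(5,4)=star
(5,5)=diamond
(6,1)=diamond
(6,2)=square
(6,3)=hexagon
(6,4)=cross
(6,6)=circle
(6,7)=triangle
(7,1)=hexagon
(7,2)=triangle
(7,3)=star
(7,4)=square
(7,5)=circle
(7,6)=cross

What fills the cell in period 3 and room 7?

Period 3 already has {triangle, hexagon, diamond, cross} and room 7 already has {circle, square, triangle}, so period 3, room 7 must be star.

star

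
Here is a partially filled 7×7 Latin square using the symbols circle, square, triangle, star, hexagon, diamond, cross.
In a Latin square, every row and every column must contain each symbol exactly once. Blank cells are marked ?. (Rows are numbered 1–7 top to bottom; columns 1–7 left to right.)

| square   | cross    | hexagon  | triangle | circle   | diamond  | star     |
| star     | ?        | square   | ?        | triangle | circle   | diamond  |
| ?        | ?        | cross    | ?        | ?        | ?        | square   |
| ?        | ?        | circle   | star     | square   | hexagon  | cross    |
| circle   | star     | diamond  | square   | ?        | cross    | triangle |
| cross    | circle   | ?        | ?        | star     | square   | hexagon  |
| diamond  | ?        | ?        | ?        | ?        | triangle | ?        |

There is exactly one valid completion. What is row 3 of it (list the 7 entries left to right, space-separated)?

Row 3, column 6: row 3 has {square, cross} and column 6 has {circle, square, triangle, hexagon, diamond, cross}, leaving only star.
Row 2, column 2: row 2 has {circle, square, triangle, star, diamond} and column 2 has {circle, star, cross}, leaving only hexagon.
Row 2, column 4: row 2 has {circle, square, triangle, star, hexagon, diamond} and column 4 has {square, triangle, star}, leaving only cross.
Row 4, column 1: row 4 has {circle, square, star, hexagon, cross} and column 1 has {circle, square, star, diamond, cross}, leaving only triangle.
Row 3, column 1: row 3 has {square, star, cross} and column 1 has {circle, square, triangle, star, diamond, cross}, leaving only hexagon.
Row 3, column 5: row 3 has {square, star, hexagon, cross} and column 5 has {circle, square, triangle, star}, leaving only diamond.
Row 3, column 2: row 3 has {square, star, hexagon, diamond, cross} and column 2 has {circle, star, hexagon, cross}, leaving only triangle.
Row 3, column 4: row 3 has {square, triangle, star, hexagon, diamond, cross} and column 4 has {square, triangle, star, cross}, leaving only circle.
So row 3 reads: hexagon triangle cross circle diamond star square.

hexagon triangle cross circle diamond star square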